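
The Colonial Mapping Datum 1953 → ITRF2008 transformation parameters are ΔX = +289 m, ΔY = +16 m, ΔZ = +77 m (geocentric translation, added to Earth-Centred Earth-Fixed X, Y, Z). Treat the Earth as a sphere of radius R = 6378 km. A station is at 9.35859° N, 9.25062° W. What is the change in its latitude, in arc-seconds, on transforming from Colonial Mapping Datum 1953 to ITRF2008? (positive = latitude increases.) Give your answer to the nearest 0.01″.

sin φ = 0.162613, cos φ = 0.986690, sin λ = -0.160753, cos λ = 0.986995.
North component: ΔN = −sin φ cos λ·ΔX − sin φ sin λ·ΔY + cos φ·ΔZ = −(0.162613)(0.986995)(289) − (0.162613)(-0.160753)(16) + (0.986690)(77) = 30.01 m.
1° of latitude spans πR/180 = 111317 m, so Δφ = 30.01 / 111317 × 3600 = 0.971″.

Δφ = 0.97″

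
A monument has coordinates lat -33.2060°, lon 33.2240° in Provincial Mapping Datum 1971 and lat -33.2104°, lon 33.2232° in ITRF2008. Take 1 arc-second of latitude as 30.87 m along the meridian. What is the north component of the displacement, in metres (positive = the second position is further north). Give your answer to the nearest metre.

ΔN = -489 m

Δφ = -33.2104° − -33.2060° = -0.0044°; Δλ = 33.2232° − 33.2240° = -0.0008°.
1° of latitude = 3600 × 30.87 = 111132 m.
ΔN = Δφ × 111132 = -489.0 m; ΔE = Δλ × 111132 × cos(-33.2060°) = -0.0008 × 111132 × 0.836707 = -74.4 m.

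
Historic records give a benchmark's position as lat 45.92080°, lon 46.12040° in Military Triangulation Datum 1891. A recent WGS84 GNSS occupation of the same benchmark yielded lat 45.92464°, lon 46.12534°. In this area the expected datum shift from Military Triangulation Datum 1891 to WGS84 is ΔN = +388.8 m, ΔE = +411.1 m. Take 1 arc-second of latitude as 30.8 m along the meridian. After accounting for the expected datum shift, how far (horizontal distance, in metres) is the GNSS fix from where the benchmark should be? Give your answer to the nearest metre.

Observed coordinate differences: Δφ = +0.00384°, Δλ = +0.00494°.
Converting to metres (1° lat = 110880 m, cos φ = 0.695652): observed ΔN = 425.8 m, observed ΔE = 381.0 m.
Subtracting the expected shift leaves a residual of 425.8 − (388.8) = 37.0 m north and 381.0 − (411.1) = -30.1 m east.
Residual distance = √(37.0² + (-30.1)²) = 47.7 m.

48 m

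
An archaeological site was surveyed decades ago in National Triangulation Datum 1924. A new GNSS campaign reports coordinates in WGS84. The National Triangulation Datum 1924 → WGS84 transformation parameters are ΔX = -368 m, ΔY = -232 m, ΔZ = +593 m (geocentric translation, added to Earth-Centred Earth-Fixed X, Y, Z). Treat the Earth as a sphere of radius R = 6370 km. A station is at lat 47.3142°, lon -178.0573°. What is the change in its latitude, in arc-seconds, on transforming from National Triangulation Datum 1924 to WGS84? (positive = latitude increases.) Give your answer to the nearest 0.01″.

sin φ = 0.735083, cos φ = 0.677978, sin λ = -0.033900, cos λ = -0.999425.
North component: ΔN = −sin φ cos λ·ΔX − sin φ sin λ·ΔY + cos φ·ΔZ = −(0.735083)(-0.999425)(-368) − (0.735083)(-0.033900)(-232) + (0.677978)(593) = 125.90 m.
1° of latitude spans πR/180 = 111177 m, so Δφ = 125.90 / 111177 × 3600 = 4.077″.

Δφ = 4.08″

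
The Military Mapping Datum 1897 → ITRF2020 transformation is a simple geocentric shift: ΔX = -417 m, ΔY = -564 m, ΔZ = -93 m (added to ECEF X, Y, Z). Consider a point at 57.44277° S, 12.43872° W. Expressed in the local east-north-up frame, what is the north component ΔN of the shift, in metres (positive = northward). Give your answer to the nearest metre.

ΔN = -291 m

At φ = -57.44277°, λ = -12.43872°: sin φ = -0.842854, cos φ = 0.538142, sin λ = -0.215395, cos λ = 0.976527.
ΔN = −sin φ cos λ·ΔX − sin φ sin λ·ΔY + cos φ·ΔZ = −(-0.842854)(0.976527)(-417) − (-0.842854)(-0.215395)(-564) + (0.538142)(-93) = -290.87 m.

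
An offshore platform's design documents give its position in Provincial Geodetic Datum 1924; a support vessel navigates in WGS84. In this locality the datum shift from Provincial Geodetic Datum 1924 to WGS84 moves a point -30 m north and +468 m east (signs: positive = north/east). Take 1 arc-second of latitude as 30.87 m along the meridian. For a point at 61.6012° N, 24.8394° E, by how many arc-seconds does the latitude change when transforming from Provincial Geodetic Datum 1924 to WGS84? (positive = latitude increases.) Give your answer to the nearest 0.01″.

1″ of latitude = 30.87 m, so Δφ = -30.0 / 30.87 = -0.972″.

Δφ = -0.97″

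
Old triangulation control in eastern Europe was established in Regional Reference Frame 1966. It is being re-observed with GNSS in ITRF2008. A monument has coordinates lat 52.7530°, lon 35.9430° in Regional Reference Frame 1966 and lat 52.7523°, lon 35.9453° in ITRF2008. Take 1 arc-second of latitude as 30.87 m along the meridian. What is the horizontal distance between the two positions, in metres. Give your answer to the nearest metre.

Δφ = 52.7523° − 52.7530° = -0.0007°; Δλ = 35.9453° − 35.9430° = +0.0023°.
1° of latitude = 3600 × 30.87 = 111132 m.
ΔN = Δφ × 111132 = -77.8 m; ΔE = Δλ × 111132 × cos(52.7530°) = +0.0023 × 111132 × 0.605252 = 154.7 m.
Distance = √(ΔE² + ΔN²) = √(154.7² + (-77.8)²) = 173.2 m.

173 m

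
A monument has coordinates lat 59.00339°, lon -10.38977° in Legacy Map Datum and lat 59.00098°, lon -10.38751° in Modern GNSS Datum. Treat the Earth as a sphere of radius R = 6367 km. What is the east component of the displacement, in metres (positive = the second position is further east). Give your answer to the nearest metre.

Δφ = 59.00098° − 59.00339° = -0.00241°; Δλ = -10.38751° − -10.38977° = +0.00226°.
1° along a meridian = πR/180 = 111125 m.
ΔN = Δφ × 111125 = -267.8 m; ΔE = Δλ × 111125 × cos(59.00339°) = +0.00226 × 111125 × 0.514987 = 129.3 m.

ΔE = 129 m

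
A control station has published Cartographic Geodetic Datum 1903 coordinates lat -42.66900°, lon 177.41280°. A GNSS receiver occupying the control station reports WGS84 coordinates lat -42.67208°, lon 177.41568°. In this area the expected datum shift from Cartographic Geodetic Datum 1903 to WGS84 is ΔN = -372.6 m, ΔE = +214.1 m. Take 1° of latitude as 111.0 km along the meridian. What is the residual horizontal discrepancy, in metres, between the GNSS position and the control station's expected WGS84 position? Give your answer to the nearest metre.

Observed coordinate differences: Δφ = -0.00308°, Δλ = +0.00288°.
Converting to metres (1° lat = 111000 m, cos φ = 0.735281): observed ΔN = -341.9 m, observed ΔE = 235.1 m.
Subtracting the expected shift leaves a residual of -341.9 − (-372.6) = 30.7 m north and 235.1 − (214.1) = 21.0 m east.
Residual distance = √(30.7² + 21.0²) = 37.2 m.

37 m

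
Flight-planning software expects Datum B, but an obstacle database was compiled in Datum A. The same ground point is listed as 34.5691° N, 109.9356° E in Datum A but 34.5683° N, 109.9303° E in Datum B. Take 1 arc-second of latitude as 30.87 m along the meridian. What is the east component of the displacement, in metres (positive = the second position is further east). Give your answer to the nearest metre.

Δφ = 34.5683° − 34.5691° = -0.0008°; Δλ = 109.9303° − 109.9356° = -0.0053°.
1° of latitude = 3600 × 30.87 = 111132 m.
ΔN = Δφ × 111132 = -88.9 m; ΔE = Δλ × 111132 × cos(34.5691°) = -0.0053 × 111132 × 0.823442 = -485.0 m.

ΔE = -485 m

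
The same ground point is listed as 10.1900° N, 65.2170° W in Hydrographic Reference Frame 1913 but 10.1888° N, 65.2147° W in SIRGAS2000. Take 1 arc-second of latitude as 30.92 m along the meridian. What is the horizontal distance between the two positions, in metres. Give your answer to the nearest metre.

285 m

Δφ = 10.1888° − 10.1900° = -0.0012°; Δλ = -65.2147° − -65.2170° = +0.0023°.
1° of latitude = 3600 × 30.92 = 111312 m.
ΔN = Δφ × 111312 = -133.6 m; ΔE = Δλ × 111312 × cos(10.1900°) = +0.0023 × 111312 × 0.984227 = 252.0 m.
Distance = √(ΔE² + ΔN²) = √(252.0² + (-133.6)²) = 285.2 m.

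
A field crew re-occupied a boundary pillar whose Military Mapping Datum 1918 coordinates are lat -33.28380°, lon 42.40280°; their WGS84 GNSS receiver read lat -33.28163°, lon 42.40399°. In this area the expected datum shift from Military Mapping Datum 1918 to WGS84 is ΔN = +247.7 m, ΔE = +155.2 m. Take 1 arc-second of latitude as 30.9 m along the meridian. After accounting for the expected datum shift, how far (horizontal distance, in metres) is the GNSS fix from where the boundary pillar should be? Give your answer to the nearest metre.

45 m

Observed coordinate differences: Δφ = +0.00217°, Δλ = +0.00119°.
Converting to metres (1° lat = 111240 m, cos φ = 0.835963): observed ΔN = 241.4 m, observed ΔE = 110.7 m.
Subtracting the expected shift leaves a residual of 241.4 − (247.7) = -6.3 m north and 110.7 − (155.2) = -44.5 m east.
Residual distance = √((-6.3)² + (-44.5)²) = 45.0 m.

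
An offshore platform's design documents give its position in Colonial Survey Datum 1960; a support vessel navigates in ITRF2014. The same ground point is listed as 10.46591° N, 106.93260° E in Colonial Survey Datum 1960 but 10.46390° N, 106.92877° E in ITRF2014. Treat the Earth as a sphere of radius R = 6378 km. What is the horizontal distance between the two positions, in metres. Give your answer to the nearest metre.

475 m

Δφ = 10.46390° − 10.46591° = -0.00201°; Δλ = 106.92877° − 106.93260° = -0.00383°.
1° along a meridian = πR/180 = 111317 m.
ΔN = Δφ × 111317 = -223.7 m; ΔE = Δλ × 111317 × cos(10.46591°) = -0.00383 × 111317 × 0.983363 = -419.3 m.
Distance = √(ΔE² + ΔN²) = √((-419.3)² + (-223.7)²) = 475.2 m.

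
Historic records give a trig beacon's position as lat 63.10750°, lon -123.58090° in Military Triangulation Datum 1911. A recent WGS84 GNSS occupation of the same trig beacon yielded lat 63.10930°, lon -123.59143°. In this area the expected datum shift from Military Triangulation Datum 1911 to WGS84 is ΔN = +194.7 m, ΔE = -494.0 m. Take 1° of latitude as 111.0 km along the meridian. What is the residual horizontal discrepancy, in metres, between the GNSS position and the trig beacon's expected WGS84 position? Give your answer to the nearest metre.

Observed coordinate differences: Δφ = +0.00180°, Δλ = -0.01053°.
Converting to metres (1° lat = 111000 m, cos φ = 0.452318): observed ΔN = 199.8 m, observed ΔE = -528.7 m.
Subtracting the expected shift leaves a residual of 199.8 − (194.7) = 5.1 m north and -528.7 − (-494.0) = -34.7 m east.
Residual distance = √(5.1² + (-34.7)²) = 35.1 m.

35 m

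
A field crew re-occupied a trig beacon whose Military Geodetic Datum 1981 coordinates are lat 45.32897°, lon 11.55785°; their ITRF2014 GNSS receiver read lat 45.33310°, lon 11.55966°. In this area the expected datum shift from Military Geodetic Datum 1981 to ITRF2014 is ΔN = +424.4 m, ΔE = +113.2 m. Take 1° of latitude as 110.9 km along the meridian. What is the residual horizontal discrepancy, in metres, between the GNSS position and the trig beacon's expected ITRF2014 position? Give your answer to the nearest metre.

Observed coordinate differences: Δφ = +0.00413°, Δλ = +0.00181°.
Converting to metres (1° lat = 110900 m, cos φ = 0.703035): observed ΔN = 458.0 m, observed ΔE = 141.1 m.
Subtracting the expected shift leaves a residual of 458.0 − (424.4) = 33.6 m north and 141.1 − (113.2) = 27.9 m east.
Residual distance = √(33.6² + 27.9²) = 43.7 m.

44 m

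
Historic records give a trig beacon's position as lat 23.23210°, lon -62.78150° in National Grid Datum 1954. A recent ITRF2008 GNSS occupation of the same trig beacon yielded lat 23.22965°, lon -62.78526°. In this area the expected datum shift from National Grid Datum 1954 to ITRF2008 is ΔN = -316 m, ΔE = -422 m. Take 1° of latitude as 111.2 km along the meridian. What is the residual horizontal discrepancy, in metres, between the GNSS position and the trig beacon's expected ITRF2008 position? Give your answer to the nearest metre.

Observed coordinate differences: Δφ = -0.00245°, Δλ = -0.00376°.
Converting to metres (1° lat = 111200 m, cos φ = 0.918914): observed ΔN = -272.4 m, observed ΔE = -384.2 m.
Subtracting the expected shift leaves a residual of -272.4 − (-316) = 43.6 m north and -384.2 − (-422) = 37.8 m east.
Residual distance = √(43.6² + 37.8²) = 57.7 m.

58 m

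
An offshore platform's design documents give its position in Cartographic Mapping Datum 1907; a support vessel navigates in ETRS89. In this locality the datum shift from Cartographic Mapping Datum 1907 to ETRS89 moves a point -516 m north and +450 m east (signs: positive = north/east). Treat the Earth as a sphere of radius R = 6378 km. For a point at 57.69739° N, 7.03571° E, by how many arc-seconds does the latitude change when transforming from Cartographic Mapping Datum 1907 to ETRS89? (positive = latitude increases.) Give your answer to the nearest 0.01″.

On a sphere of radius R, 1 rad of latitude = R, so Δφ = ΔN / R = -516.0 / 6378000 = -8.0903e-05 rad = -16.687″.

Δφ = -16.69″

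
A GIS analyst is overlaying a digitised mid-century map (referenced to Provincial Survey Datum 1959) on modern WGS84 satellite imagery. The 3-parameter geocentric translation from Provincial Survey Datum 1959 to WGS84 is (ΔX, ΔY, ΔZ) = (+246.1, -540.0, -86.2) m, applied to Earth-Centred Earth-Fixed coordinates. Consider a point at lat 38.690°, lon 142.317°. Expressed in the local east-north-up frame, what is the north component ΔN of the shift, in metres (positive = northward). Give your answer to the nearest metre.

At φ = 38.690°, λ = 142.317°: sin φ = 0.625106, cos φ = 0.780540, sin λ = 0.611292, cos λ = -0.791405.
ΔN = −sin φ cos λ·ΔX − sin φ sin λ·ΔY + cos φ·ΔZ = −(0.625106)(-0.791405)(246.1) − (0.625106)(0.611292)(-540.0) + (0.780540)(-86.2) = 260.81 m.

ΔN = 261 m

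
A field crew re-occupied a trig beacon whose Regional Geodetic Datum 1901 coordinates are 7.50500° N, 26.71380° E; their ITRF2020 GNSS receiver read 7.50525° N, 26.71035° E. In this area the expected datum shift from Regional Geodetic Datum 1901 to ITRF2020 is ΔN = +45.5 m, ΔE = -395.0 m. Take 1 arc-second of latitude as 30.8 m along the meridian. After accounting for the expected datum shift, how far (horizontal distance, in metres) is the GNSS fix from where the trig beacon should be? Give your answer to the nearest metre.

24 m

Observed coordinate differences: Δφ = +0.00025°, Δλ = -0.00345°.
Converting to metres (1° lat = 110880 m, cos φ = 0.991433): observed ΔN = 27.7 m, observed ΔE = -379.3 m.
Subtracting the expected shift leaves a residual of 27.7 − (45.5) = -17.8 m north and -379.3 − (-395.0) = 15.7 m east.
Residual distance = √((-17.8)² + 15.7²) = 23.7 m.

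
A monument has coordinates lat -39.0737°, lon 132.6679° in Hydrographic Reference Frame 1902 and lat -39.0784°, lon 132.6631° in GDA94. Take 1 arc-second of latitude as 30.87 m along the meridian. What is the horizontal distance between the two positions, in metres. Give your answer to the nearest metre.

667 m

Δφ = -39.0784° − -39.0737° = -0.0047°; Δλ = 132.6631° − 132.6679° = -0.0048°.
1° of latitude = 3600 × 30.87 = 111132 m.
ΔN = Δφ × 111132 = -522.3 m; ΔE = Δλ × 111132 × cos(-39.0737°) = -0.0048 × 111132 × 0.776336 = -414.1 m.
Distance = √(ΔE² + ΔN²) = √((-414.1)² + (-522.3)²) = 666.6 m.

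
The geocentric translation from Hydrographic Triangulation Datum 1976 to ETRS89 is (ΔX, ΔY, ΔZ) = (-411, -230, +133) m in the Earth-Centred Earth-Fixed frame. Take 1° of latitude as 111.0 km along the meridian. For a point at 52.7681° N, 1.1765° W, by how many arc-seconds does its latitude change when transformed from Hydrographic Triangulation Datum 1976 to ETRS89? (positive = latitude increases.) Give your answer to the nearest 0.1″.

Δφ = 13.1″

sin φ = 0.796193, cos φ = 0.605042, sin λ = -0.020532, cos λ = 0.999789.
North component: ΔN = −sin φ cos λ·ΔX − sin φ sin λ·ΔY + cos φ·ΔZ = −(0.796193)(0.999789)(-411) − (0.796193)(-0.020532)(-230) + (0.605042)(133) = 403.88 m.
1° of latitude spans 111000 m, so Δφ = 403.88 / 111000 × 3600 = 13.099″.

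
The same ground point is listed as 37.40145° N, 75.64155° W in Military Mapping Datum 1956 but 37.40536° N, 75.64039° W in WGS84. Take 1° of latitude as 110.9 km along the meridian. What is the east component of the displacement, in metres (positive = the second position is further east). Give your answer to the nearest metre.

Δφ = 37.40536° − 37.40145° = +0.00391°; Δλ = -75.64039° − -75.64155° = +0.00116°.
ΔN = Δφ × 110900 = 433.6 m; ΔE = Δλ × 110900 × cos(37.40145°) = +0.00116 × 110900 × 0.794399 = 102.2 m.

ΔE = 102 m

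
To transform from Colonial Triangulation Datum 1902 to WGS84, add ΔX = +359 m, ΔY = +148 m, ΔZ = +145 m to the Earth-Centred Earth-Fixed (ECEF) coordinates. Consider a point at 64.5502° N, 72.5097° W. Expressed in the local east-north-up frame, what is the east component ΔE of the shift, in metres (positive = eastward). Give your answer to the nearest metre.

At φ = 64.5502°, λ = -72.5097°: sin φ = 0.902962, cos φ = 0.429720, sin λ = -0.953768, cos λ = 0.300544.
ΔE = −sin λ·ΔX + cos λ·ΔY = −(-0.953768)·(359) + (0.300544)·(148) = 386.88 m.

ΔE = 387 m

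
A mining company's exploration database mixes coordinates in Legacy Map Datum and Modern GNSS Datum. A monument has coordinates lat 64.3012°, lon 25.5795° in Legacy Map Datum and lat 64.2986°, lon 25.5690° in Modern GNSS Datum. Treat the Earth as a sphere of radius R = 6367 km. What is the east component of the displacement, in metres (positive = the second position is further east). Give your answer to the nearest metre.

ΔE = -506 m

Δφ = 64.2986° − 64.3012° = -0.0026°; Δλ = 25.5690° − 25.5795° = -0.0105°.
1° along a meridian = πR/180 = 111125 m.
ΔN = Δφ × 111125 = -288.9 m; ΔE = Δλ × 111125 × cos(64.3012°) = -0.0105 × 111125 × 0.433640 = -506.0 m.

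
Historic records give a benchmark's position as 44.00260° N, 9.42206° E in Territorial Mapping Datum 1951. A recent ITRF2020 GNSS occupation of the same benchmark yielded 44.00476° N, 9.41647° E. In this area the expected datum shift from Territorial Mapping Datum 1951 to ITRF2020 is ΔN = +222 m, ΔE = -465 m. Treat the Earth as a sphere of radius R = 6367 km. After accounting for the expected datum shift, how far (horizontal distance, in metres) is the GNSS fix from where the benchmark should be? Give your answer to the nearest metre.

Observed coordinate differences: Δφ = +0.00216°, Δλ = -0.00559°.
Converting to metres (1° lat = 111125 m, cos φ = 0.719308): observed ΔN = 240.0 m, observed ΔE = -446.8 m.
Subtracting the expected shift leaves a residual of 240.0 − (222) = 18.0 m north and -446.8 − (-465) = 18.2 m east.
Residual distance = √(18.0² + 18.2²) = 25.6 m.

26 m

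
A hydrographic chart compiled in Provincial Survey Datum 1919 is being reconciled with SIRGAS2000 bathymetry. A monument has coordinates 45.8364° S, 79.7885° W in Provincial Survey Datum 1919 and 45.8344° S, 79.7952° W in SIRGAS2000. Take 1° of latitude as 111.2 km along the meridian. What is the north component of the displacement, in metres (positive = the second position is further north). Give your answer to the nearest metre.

Δφ = -45.8344° − -45.8364° = +0.0020°; Δλ = -79.7952° − -79.7885° = -0.0067°.
ΔN = Δφ × 111200 = 222.4 m; ΔE = Δλ × 111200 × cos(-45.8364°) = -0.0067 × 111200 × 0.696710 = -519.1 m.

ΔN = 222 m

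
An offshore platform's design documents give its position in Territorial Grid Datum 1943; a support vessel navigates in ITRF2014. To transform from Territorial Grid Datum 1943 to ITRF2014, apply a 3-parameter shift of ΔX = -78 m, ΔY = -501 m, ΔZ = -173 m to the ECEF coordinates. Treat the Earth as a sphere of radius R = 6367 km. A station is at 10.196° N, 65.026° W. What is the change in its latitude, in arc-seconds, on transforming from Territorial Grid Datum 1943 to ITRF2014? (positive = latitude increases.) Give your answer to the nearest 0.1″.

sin φ = 0.177016, cos φ = 0.984208, sin λ = -0.906499, cos λ = 0.422207.
North component: ΔN = −sin φ cos λ·ΔX − sin φ sin λ·ΔY + cos φ·ΔZ = −(0.177016)(0.422207)(-78) − (0.177016)(-0.906499)(-501) + (0.984208)(-173) = -244.83 m.
1° of latitude spans πR/180 = 111125 m, so Δφ = -244.83 / 111125 × 3600 = -7.932″.

Δφ = -7.9″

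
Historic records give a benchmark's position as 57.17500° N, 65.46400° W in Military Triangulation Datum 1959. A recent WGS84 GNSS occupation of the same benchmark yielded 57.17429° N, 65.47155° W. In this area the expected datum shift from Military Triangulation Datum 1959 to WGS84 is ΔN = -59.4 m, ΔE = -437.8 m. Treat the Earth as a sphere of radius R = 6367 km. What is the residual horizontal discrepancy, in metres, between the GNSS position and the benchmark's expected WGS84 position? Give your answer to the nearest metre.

Observed coordinate differences: Δφ = -0.00071°, Δλ = -0.00755°.
Converting to metres (1° lat = 111125 m, cos φ = 0.542075): observed ΔN = -78.9 m, observed ΔE = -454.8 m.
Subtracting the expected shift leaves a residual of -78.9 − (-59.4) = -19.5 m north and -454.8 − (-437.8) = -17.0 m east.
Residual distance = √((-19.5)² + (-17.0)²) = 25.9 m.

26 m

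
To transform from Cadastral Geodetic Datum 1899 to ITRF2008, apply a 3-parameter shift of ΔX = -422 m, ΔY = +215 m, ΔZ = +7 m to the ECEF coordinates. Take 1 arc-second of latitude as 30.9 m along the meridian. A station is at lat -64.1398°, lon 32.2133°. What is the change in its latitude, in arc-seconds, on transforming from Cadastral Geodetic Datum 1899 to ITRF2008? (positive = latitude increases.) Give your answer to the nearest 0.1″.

sin φ = -0.899861, cos φ = 0.436177, sin λ = 0.533073, cos λ = 0.846069.
North component: ΔN = −sin φ cos λ·ΔX − sin φ sin λ·ΔY + cos φ·ΔZ = −(-0.899861)(0.846069)(-422) − (-0.899861)(0.533073)(215) + (0.436177)(7) = -215.10 m.
1° of latitude spans 3600 × 30.90 = 111240 m, so Δφ = -215.10 / 111240 × 3600 = -6.961″.

Δφ = -7.0″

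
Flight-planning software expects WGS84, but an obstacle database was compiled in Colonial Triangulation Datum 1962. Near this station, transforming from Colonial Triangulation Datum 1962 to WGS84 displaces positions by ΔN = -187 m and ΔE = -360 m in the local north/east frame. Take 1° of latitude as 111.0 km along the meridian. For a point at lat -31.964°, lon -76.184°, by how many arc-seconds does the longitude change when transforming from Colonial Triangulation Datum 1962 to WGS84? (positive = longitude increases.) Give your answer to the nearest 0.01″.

Δλ = -13.76″

At latitude -31.964°, cos φ = 0.848381.
1° of longitude at this latitude = 111.0 × cos φ = 94.17 km, so Δλ = -360.0 / 94170.3 = -0.0038229° = -13.762″.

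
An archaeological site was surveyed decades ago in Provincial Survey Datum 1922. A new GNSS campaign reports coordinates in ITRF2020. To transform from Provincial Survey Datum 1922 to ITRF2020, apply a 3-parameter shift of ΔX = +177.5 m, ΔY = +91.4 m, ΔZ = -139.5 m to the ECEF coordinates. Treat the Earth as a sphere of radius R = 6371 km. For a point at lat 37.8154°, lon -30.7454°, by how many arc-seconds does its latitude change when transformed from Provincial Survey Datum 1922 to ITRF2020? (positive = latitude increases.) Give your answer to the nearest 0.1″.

Δφ = -5.7″

sin φ = 0.613119, cos φ = 0.789990, sin λ = -0.511224, cos λ = 0.859447.
North component: ΔN = −sin φ cos λ·ΔX − sin φ sin λ·ΔY + cos φ·ΔZ = −(0.613119)(0.859447)(177.5) − (0.613119)(-0.511224)(91.4) + (0.789990)(-139.5) = -175.09 m.
1° of latitude spans πR/180 = 111195 m, so Δφ = -175.09 / 111195 × 3600 = -5.669″.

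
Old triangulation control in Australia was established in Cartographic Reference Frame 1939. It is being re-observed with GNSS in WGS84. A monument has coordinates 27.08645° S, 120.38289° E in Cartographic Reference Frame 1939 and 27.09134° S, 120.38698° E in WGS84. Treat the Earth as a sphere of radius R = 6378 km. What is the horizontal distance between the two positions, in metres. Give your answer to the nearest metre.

Δφ = -27.09134° − -27.08645° = -0.00489°; Δλ = 120.38698° − 120.38289° = +0.00409°.
1° along a meridian = πR/180 = 111317 m.
ΔN = Δφ × 111317 = -544.3 m; ΔE = Δλ × 111317 × cos(-27.08645°) = +0.00409 × 111317 × 0.890321 = 405.4 m.
Distance = √(ΔE² + ΔN²) = √(405.4² + (-544.3)²) = 678.7 m.

679 m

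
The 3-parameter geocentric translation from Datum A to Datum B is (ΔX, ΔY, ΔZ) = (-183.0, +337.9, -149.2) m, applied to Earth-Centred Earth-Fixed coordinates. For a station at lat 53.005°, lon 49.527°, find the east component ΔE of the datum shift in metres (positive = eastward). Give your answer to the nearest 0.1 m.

ΔE = 358.5 m

At φ = 53.005°, λ = 49.527°: sin φ = 0.798688, cos φ = 0.601745, sin λ = 0.760712, cos λ = 0.649090.
ΔE = −sin λ·ΔX + cos λ·ΔY = −(0.760712)·(-183.0) + (0.649090)·(337.9) = 358.54 m.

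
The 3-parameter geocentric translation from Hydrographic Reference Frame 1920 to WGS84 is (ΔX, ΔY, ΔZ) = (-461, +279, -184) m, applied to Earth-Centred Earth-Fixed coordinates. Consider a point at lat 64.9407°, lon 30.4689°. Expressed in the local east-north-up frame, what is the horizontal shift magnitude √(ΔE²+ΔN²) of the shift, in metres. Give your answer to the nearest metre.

At φ = 64.9407°, λ = 30.4689°: sin φ = 0.905870, cos φ = 0.423556, sin λ = 0.507071, cos λ = 0.861905.
ΔE = −sin λ·ΔX + cos λ·ΔY = −(0.507071)·(-461) + (0.861905)·(279) = 474.23 m.
ΔN = −sin φ cos λ·ΔX − sin φ sin λ·ΔY + cos φ·ΔZ = −(0.905870)(0.861905)(-461) − (0.905870)(0.507071)(279) + (0.423556)(-184) = 153.85 m.
Horizontal magnitude = √(ΔE² + ΔN²) = √(474.23² + 153.85²) = 498.56 m.

499 m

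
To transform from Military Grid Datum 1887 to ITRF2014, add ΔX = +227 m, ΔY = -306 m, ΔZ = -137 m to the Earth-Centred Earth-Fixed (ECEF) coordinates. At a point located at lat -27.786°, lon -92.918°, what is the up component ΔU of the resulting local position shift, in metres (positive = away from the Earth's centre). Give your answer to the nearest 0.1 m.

ΔU = 324.0 m

At φ = -27.786°, λ = -92.918°: sin φ = -0.466170, cos φ = 0.884695, sin λ = -0.998703, cos λ = -0.050907.
ΔU = cos φ cos λ·ΔX + cos φ sin λ·ΔY + sin φ·ΔZ = (0.884695)(-0.050907)(227) + (0.884695)(-0.998703)(-306) + (-0.466170)(-137) = 324.01 m.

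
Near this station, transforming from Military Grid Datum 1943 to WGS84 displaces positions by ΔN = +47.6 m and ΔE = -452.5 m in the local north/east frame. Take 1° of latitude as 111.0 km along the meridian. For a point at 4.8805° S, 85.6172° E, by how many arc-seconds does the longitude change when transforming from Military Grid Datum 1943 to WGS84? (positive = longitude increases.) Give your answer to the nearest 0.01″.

Δλ = -14.73″

At latitude -4.8805°, cos φ = 0.996374.
1° of longitude at this latitude = 111.0 × cos φ = 110.60 km, so Δλ = -452.5 / 110597.5 = -0.0040914° = -14.729″.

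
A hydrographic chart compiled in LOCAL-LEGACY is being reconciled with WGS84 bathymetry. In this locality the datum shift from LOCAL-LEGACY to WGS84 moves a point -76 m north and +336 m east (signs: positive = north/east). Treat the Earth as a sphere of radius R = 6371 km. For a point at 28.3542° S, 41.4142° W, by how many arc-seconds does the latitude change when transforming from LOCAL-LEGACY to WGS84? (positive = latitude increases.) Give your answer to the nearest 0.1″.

Δφ = -2.5″

On a sphere of radius R, 1 rad of latitude = R, so Δφ = ΔN / R = -76.0 / 6371000 = -1.1929e-05 rad = -2.461″.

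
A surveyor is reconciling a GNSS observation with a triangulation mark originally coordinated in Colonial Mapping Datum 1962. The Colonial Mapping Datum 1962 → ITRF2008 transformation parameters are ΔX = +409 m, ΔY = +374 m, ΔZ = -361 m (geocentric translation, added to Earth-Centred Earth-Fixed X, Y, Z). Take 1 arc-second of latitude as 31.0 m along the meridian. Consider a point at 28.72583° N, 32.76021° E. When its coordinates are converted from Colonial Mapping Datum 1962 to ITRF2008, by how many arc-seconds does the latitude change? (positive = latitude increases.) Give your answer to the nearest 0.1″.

Δφ = -18.7″

sin φ = 0.480619, cos φ = 0.876930, sin λ = 0.541124, cos λ = 0.840943.
North component: ΔN = −sin φ cos λ·ΔX − sin φ sin λ·ΔY + cos φ·ΔZ = −(0.480619)(0.840943)(409) − (0.480619)(0.541124)(374) + (0.876930)(-361) = -579.15 m.
1° of latitude spans 3600 × 31.00 = 111600 m, so Δφ = -579.15 / 111600 × 3600 = -18.682″.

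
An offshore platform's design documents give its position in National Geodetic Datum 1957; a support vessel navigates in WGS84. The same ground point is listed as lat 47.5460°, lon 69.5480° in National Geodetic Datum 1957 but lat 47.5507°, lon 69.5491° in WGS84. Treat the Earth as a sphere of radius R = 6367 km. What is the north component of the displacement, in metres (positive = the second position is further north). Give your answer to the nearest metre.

ΔN = 522 m

Δφ = 47.5507° − 47.5460° = +0.0047°; Δλ = 69.5491° − 69.5480° = +0.0011°.
1° along a meridian = πR/180 = 111125 m.
ΔN = Δφ × 111125 = 522.3 m; ΔE = Δλ × 111125 × cos(47.5460°) = +0.0011 × 111125 × 0.674998 = 82.5 m.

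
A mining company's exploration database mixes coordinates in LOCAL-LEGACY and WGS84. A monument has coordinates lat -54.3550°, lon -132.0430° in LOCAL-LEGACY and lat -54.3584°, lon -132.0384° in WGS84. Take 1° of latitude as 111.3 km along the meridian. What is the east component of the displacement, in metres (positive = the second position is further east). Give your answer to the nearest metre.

Δφ = -54.3584° − -54.3550° = -0.0034°; Δλ = -132.0384° − -132.0430° = +0.0046°.
ΔN = Δφ × 111300 = -378.4 m; ΔE = Δλ × 111300 × cos(-54.3550°) = +0.0046 × 111300 × 0.582761 = 298.4 m.

ΔE = 298 m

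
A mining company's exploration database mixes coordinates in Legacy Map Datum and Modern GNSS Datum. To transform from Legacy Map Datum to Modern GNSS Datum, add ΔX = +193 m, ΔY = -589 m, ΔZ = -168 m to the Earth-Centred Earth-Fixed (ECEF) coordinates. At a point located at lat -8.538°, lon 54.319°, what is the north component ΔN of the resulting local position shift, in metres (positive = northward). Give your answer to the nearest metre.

The local north axis is (−sin φ cos λ, −sin φ sin λ, cos φ), giving ΔN = 16.713 − 71.030 − 166.138 = -220.46 m.

ΔN = -220 m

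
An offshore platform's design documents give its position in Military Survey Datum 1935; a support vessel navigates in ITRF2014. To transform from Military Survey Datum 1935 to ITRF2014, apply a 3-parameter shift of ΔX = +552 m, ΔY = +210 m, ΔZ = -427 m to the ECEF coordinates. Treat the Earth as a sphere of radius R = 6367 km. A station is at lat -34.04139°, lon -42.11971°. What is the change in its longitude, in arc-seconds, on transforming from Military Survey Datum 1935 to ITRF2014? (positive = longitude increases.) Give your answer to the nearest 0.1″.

sin φ = -0.559792, cos φ = 0.828633, sin λ = -0.670682, cos λ = 0.741745.
East component: ΔE = −sin λ·ΔX + cos λ·ΔY = −(-0.670682)(552) + (0.741745)(210) = 525.98 m.
1° of latitude spans πR/180 = 111125 m; at latitude φ, 1° of longitude spans that × cos φ = 92082.0 m, so Δλ = 525.98 / 92082.0 × 3600 = 20.564″.

Δλ = 20.6″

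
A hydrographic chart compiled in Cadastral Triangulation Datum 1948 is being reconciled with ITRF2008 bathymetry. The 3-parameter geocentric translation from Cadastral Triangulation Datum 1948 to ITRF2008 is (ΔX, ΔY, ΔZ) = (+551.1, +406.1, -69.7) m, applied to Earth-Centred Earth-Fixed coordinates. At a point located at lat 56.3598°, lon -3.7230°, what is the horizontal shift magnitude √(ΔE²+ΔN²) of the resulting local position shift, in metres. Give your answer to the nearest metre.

648 m

At φ = 56.3598°, λ = -3.7230°: sin φ = 0.832533, cos φ = 0.553976, sin λ = -0.064933, cos λ = 0.997890.
ΔE = −sin λ·ΔX + cos λ·ΔY = −(-0.064933)·(551.1) + (0.997890)·(406.1) = 441.03 m.
ΔN = −sin φ cos λ·ΔX − sin φ sin λ·ΔY + cos φ·ΔZ = −(0.832533)(0.997890)(551.1) − (0.832533)(-0.064933)(406.1) + (0.553976)(-69.7) = -474.50 m.
Horizontal magnitude = √(ΔE² + ΔN²) = √(441.03² + (-474.50)²) = 647.81 m.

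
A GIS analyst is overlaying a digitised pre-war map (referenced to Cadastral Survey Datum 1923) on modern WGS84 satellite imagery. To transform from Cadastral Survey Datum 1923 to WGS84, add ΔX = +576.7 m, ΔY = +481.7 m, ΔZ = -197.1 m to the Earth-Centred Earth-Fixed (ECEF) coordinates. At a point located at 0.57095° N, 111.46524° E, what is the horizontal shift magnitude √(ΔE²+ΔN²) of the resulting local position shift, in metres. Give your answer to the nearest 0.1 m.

740.3 m

The local east axis at (φ, λ) is (−sin λ, cos λ, 0), so ΔE = −sin(111.46524°)·576.7 + cos(111.46524°)·481.7 = -712.97 m.
The local north axis is (−sin φ cos λ, −sin φ sin λ, cos φ), giving ΔN = 2.103 − 4.467 − 197.090 = -199.45 m.
Horizontal magnitude = √(ΔE² + ΔN²) = √((-712.97)² + (-199.45)²) = 740.34 m.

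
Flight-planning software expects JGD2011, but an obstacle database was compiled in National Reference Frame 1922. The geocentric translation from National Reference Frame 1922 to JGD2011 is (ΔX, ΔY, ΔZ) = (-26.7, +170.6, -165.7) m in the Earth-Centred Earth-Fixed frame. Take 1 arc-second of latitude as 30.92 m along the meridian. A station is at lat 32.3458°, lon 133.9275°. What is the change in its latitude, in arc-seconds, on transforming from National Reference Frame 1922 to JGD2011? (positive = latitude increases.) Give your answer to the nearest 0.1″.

sin φ = 0.535028, cos φ = 0.844834, sin λ = 0.720218, cos λ = -0.693748.
North component: ΔN = −sin φ cos λ·ΔX − sin φ sin λ·ΔY + cos φ·ΔZ = −(0.535028)(-0.693748)(-26.7) − (0.535028)(0.720218)(170.6) + (0.844834)(-165.7) = -215.64 m.
1° of latitude spans 3600 × 30.92 = 111312 m, so Δφ = -215.64 / 111312 × 3600 = -6.974″.

Δφ = -7.0″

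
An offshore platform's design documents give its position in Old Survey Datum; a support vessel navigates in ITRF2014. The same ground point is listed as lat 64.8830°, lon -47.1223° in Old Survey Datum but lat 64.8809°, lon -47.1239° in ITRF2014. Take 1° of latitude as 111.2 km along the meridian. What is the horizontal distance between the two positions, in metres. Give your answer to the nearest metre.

Δφ = 64.8809° − 64.8830° = -0.0021°; Δλ = -47.1239° − -47.1223° = -0.0016°.
ΔN = Δφ × 111200 = -233.5 m; ΔE = Δλ × 111200 × cos(64.8830°) = -0.0016 × 111200 × 0.424468 = -75.5 m.
Distance = √(ΔE² + ΔN²) = √((-75.5)² + (-233.5)²) = 245.4 m.

245 m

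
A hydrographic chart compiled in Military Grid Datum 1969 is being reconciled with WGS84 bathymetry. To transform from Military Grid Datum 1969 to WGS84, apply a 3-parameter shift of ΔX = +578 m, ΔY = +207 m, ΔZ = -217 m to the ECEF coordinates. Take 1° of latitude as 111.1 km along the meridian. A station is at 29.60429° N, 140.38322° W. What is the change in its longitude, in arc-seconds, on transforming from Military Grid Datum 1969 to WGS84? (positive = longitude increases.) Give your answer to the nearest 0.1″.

sin φ = 0.494007, cos φ = 0.869458, sin λ = -0.637650, cos λ = -0.770327.
East component: ΔE = −sin λ·ΔX + cos λ·ΔY = −(-0.637650)(578) + (-0.770327)(207) = 209.10 m.
1° of latitude spans 111100 m; at latitude φ, 1° of longitude spans that × cos φ = 96596.8 m, so Δλ = 209.10 / 96596.8 × 3600 = 7.793″.

Δλ = 7.8″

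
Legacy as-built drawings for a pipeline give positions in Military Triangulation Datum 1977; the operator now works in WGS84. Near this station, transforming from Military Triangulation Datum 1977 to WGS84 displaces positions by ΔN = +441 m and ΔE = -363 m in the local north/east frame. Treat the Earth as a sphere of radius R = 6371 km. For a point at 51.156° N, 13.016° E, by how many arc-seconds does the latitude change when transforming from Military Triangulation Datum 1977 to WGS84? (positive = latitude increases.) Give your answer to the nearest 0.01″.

Δφ = 14.28″

On a sphere of radius R, 1 rad of latitude = R, so Δφ = ΔN / R = 441.0 / 6371000 = 6.9220e-05 rad = 14.278″.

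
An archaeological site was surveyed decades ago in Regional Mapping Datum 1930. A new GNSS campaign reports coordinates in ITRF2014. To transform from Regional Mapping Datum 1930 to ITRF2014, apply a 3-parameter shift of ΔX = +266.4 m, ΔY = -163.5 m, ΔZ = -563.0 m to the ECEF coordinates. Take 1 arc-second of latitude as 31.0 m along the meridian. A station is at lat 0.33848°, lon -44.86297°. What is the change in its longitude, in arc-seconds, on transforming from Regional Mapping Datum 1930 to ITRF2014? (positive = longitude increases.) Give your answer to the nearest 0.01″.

sin φ = 0.005908, cos φ = 0.999983, sin λ = -0.705414, cos λ = 0.708796.
East component: ΔE = −sin λ·ΔX + cos λ·ΔY = −(-0.705414)(266.4) + (0.708796)(-163.5) = 72.03 m.
1° of latitude spans 3600 × 31.00 = 111600 m; at latitude φ, 1° of longitude spans that × cos φ = 111598.1 m, so Δλ = 72.03 / 111598.1 × 3600 = 2.324″.

Δλ = 2.32″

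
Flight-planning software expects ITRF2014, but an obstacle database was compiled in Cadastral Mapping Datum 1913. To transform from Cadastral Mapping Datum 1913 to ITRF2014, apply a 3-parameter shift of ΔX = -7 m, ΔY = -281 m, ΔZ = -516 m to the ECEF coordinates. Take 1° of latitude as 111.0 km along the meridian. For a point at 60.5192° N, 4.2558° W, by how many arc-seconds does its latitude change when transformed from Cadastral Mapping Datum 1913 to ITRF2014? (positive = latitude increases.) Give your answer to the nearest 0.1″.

sin φ = 0.870521, cos φ = 0.492132, sin λ = -0.074209, cos λ = 0.997243.
North component: ΔN = −sin φ cos λ·ΔX − sin φ sin λ·ΔY + cos φ·ΔZ = −(0.870521)(0.997243)(-7) − (0.870521)(-0.074209)(-281) + (0.492132)(-516) = -266.02 m.
1° of latitude spans 111000 m, so Δφ = -266.02 / 111000 × 3600 = -8.628″.

Δφ = -8.6″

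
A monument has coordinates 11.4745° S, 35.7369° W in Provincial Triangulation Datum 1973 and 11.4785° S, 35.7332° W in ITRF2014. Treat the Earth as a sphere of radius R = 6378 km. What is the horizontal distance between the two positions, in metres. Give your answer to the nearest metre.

601 m

Δφ = -11.4785° − -11.4745° = -0.0040°; Δλ = -35.7332° − -35.7369° = +0.0037°.
1° along a meridian = πR/180 = 111317 m.
ΔN = Δφ × 111317 = -445.3 m; ΔE = Δλ × 111317 × cos(-11.4745°) = +0.0037 × 111317 × 0.980013 = 403.6 m.
Distance = √(ΔE² + ΔN²) = √(403.6² + (-445.3)²) = 601.0 m.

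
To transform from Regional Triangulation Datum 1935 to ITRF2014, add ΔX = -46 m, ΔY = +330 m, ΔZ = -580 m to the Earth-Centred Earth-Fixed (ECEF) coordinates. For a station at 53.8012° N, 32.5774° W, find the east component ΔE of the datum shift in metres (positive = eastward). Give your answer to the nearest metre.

ΔE = 253 m

The local east axis at (φ, λ) is (−sin λ, cos λ, 0), so ΔE = −sin(-32.5774°)·(-46) + cos(-32.5774°)·330 = 253.31 m.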